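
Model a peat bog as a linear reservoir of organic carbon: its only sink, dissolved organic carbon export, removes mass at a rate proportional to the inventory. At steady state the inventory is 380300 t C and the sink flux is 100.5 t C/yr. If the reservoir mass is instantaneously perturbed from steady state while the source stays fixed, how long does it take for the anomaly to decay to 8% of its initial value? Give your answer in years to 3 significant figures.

9560 yr

For a linear reservoir the anomaly decays as exp(−t/τ) with τ = M/F = 380300/100.5 = 3784 yr.
exp(−t/τ) = 0.08 ⇒ t = −τ ln(0.08) = 3784 × 2.526 = 9558 yr.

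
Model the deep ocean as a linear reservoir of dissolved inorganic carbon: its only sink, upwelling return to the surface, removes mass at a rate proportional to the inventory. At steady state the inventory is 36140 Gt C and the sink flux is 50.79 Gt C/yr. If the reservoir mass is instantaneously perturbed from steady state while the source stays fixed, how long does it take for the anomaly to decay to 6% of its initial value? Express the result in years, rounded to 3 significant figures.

For a linear reservoir the anomaly decays as exp(−t/τ) with τ = M/F = 36140/50.79 = 711.6 yr.
exp(−t/τ) = 0.06 ⇒ t = −τ ln(0.06) = 711.6 × 2.813 = 2002 yr.

2000 yr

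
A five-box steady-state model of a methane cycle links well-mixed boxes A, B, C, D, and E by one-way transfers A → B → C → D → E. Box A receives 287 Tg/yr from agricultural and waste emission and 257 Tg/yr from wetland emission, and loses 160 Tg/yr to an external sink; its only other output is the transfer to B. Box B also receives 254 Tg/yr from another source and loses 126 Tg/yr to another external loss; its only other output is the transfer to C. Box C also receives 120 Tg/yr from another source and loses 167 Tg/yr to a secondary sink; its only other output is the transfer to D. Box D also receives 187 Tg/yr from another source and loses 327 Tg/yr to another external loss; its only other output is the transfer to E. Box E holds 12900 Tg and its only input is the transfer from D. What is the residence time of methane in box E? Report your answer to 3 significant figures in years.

Box A: F(A→B) = (287 + 257) − 160 = 384.00 Tg/yr.
Box B: F(B→C) = (384.00 + 254) − 126 = 512.00 Tg/yr.
Box C: F(C→D) = (512.00 + 120) − 167 = 465.00 Tg/yr.
Box D: F(D→E) = (465.00 + 187) − 327 = 325.00 Tg/yr.
Box E throughput = its input = 325.00 Tg/yr; τ = 12900 / 325.00 = 39.69 yr.

39.7 yr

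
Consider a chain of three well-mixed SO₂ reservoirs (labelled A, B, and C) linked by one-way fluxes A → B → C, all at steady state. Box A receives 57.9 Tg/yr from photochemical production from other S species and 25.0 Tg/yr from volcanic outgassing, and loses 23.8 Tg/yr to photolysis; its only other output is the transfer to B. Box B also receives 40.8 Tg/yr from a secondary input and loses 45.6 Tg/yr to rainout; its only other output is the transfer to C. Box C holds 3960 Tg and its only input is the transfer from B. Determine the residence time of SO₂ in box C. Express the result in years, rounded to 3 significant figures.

72.9 yr

Box A: F(A→B) = (57.9 + 25.0) − 23.8 = 59.100 Tg/yr.
Box B: F(B→C) = (59.100 + 40.8) − 45.6 = 54.300 Tg/yr.
Box C throughput = its input = 54.300 Tg/yr; τ = 3960 / 54.300 = 72.93 yr.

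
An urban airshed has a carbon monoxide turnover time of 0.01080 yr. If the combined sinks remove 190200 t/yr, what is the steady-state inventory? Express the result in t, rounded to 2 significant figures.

2100 t

τ = M/F ⇒ M = τ × F = 0.01080 × 190200 = 2054 t.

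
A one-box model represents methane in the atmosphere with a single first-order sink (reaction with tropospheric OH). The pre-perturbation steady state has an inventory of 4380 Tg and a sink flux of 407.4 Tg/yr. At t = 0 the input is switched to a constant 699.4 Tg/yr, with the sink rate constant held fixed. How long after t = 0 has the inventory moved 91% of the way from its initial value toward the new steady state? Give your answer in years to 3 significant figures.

25.9 yr

τ = M₀/F₀ = 4380/407.4 = 10.75 yr.
The remaining gap fraction is e^(−t/τ); 91% covered ⇒ e^(−t/τ) = 0.0900.
t = −τ ln(0.0900) = 10.75 × 2.408 = 25.89 yr.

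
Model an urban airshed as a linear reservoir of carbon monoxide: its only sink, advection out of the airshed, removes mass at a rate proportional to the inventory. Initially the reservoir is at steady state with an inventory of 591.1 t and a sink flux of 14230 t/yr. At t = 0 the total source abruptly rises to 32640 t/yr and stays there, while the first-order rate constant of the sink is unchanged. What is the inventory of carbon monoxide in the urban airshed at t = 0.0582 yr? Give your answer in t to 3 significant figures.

1170 t

Residence time τ = M₀/F₀ = 0.04154 yr. The eventual steady state is M_∞ = M₀·(F₁/F₀) = 591.1 × 32640/14230 = 1355.8 t.
The anomaly ΔM(t) = M(t) − M_∞ decays as ΔM₀·e^(−t/τ) with ΔM₀ = 591.1 − 1355.8 = −764.7 t.
At t = 0.0582 yr, e^(−t/τ) = e^(−1.401) = 0.2463, so ΔM = −188.4 t and M = 1355.8 − 188.4 = 1167.5 t.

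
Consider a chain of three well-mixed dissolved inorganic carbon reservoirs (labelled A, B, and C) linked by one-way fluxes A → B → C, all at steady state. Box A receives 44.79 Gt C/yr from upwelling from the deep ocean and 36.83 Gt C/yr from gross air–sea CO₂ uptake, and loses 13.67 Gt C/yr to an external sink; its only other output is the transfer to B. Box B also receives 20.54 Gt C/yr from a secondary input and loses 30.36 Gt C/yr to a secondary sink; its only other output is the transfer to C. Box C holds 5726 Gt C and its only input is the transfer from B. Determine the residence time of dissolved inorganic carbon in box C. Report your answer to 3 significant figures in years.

Box A: F(A→B) = (44.79 + 36.83) − 13.67 = 67.950 Gt C/yr.
Box B: F(B→C) = (67.950 + 20.54) − 30.36 = 58.130 Gt C/yr.
Box C throughput = its input = 58.130 Gt C/yr; τ = 5726 / 58.130 = 98.50 yr.

98.5 yr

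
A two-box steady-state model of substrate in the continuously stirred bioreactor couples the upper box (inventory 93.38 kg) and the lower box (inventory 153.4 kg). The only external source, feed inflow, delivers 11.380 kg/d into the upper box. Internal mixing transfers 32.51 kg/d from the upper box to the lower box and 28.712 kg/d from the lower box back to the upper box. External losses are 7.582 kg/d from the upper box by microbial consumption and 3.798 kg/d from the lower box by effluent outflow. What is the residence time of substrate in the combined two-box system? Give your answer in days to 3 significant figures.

21.7 d

Residence time in the combined system uses the total inventory and the total *external* removal — internal exchanges between the two boxes cancel.
M_total = 93.38 + 153.4 = 246.78 kg.
ΣF_external_out = 7.582 + 3.798 = 11.380 kg/d.
τ = M_total / ΣF_ext = 246.78 / 11.380 = 21.69 d.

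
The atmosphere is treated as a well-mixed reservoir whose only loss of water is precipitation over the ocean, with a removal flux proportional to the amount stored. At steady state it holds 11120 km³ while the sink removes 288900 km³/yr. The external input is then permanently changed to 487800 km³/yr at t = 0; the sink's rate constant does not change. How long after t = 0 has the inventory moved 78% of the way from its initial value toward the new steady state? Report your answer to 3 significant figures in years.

0.0583 yr

τ = M₀/F₀ = 11120/288900 = 0.03849 yr.
The remaining gap fraction is e^(−t/τ); 78% covered ⇒ e^(−t/τ) = 0.220.
t = −τ ln(0.220) = 0.03849 × 1.514 = 0.05828 yr.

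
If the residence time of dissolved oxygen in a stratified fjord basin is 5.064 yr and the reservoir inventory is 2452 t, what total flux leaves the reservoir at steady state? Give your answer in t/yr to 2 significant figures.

480 t/yr

F = M / τ = 2452 / 5.064 = 484.2 t/yr.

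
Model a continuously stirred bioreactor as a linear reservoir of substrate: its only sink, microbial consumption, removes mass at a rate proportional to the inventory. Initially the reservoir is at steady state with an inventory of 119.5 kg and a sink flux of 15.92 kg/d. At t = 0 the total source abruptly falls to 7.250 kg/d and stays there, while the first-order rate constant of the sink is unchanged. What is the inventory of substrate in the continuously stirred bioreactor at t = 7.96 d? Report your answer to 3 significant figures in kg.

τ = M₀/F₀ = 119.5/15.92 = 7.506 d; rate constant k = 1/τ.
New steady state M_∞ = F₁/k = F₁·τ = 7.250 × 7.506 = 54.421 kg.
M(t) = M_∞ + (M₀ − M_∞)·e^(−t/τ); t/τ = 7.96/7.506 = 1.060, so e^(−t/τ) = 0.3463.
M(t) = 54.421 + 65.08 × 0.3463 = 76.958 kg.

77.0 kg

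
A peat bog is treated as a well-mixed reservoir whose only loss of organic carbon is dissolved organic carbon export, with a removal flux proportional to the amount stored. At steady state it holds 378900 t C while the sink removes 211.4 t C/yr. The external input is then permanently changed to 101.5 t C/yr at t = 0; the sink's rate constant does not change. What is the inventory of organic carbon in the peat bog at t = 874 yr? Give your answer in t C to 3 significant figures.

303000 t C

Residence time τ = M₀/F₀ = 1792 yr. The eventual steady state is M_∞ = M₀·(F₁/F₀) = 378900 × 101.5/211.4 = 181920 t C.
The anomaly ΔM(t) = M(t) − M_∞ decays as ΔM₀·e^(−t/τ) with ΔM₀ = 378900 − 181920 = 197000 t C.
At t = 874 yr, e^(−t/τ) = e^(−0.4876) = 0.6141, so ΔM = 121000 t C and M = 181920 + 121000 = 302880 t C.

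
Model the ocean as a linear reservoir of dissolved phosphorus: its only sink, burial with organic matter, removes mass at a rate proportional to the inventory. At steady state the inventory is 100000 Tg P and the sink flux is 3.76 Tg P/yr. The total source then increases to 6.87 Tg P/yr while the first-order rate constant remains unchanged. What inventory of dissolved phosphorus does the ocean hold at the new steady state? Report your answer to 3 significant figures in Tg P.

183000 Tg P

Rate constant k = F/M = 3.76 / 100000 = 3.760×10^-5 yr⁻¹.
At the new steady state, source = k·M_new ⇒ M_new = 6.87 / 3.760×10^-5 = 182700 Tg P.
(Equivalently M_new = M × F_new/F_old = 100000 × 6.87/3.76.)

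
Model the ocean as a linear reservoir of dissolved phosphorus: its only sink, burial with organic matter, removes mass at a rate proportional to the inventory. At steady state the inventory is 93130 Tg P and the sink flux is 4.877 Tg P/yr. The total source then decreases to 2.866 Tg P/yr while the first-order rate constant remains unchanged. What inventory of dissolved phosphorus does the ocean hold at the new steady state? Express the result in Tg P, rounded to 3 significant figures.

Rate constant k = F/M = 4.877 / 93130 = 5.237×10^-5 yr⁻¹.
At the new steady state, source = k·M_new ⇒ M_new = 2.866 / 5.237×10^-5 = 54730 Tg P.
(Equivalently M_new = M × F_new/F_old = 93130 × 2.866/4.877.)

54700 Tg P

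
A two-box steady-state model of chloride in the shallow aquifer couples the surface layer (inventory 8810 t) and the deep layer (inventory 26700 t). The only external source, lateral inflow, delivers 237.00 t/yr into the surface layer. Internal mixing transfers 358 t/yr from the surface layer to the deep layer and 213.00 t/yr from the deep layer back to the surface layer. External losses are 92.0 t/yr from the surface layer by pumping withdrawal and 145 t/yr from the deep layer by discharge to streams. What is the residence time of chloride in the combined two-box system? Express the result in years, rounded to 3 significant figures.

150 yr

For the system as a whole, the A↔B exchange is internal and contributes nothing to the throughput; only the external sinks remove mass.
M_total = 8810 + 26700 = 35510 t.
ΣF_external_out = 92.0 + 145 = 237.00 t/yr.
τ = M_total / ΣF_ext = 35510 / 237.00 = 149.8 yr.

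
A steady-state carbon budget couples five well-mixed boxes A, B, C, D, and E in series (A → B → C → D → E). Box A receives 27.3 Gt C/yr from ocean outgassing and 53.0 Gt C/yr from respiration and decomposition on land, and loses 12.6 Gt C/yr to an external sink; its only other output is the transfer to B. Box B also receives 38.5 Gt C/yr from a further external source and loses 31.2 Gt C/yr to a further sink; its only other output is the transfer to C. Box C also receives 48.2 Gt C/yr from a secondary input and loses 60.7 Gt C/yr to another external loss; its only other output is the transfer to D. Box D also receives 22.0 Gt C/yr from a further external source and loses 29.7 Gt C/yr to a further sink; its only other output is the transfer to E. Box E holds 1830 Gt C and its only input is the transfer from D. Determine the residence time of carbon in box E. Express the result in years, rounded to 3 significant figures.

Box A: F(A→B) = (27.3 + 53.0) − 12.6 = 67.700 Gt C/yr.
Box B: F(B→C) = (67.700 + 38.5) − 31.2 = 75.000 Gt C/yr.
Box C: F(C→D) = (75.000 + 48.2) − 60.7 = 62.500 Gt C/yr.
Box D: F(D→E) = (62.500 + 22.0) − 29.7 = 54.800 Gt C/yr.
Box E throughput = its input = 54.800 Gt C/yr; τ = 1830 / 54.800 = 33.39 yr.

33.4 yr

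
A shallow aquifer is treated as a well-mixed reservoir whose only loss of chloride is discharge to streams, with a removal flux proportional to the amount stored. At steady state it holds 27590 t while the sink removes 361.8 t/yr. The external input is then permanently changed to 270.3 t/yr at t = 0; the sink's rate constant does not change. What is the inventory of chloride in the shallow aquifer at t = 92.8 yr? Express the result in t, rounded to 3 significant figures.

τ = M₀/F₀ = 27590/361.8 = 76.26 yr; rate constant k = 1/τ.
New steady state M_∞ = F₁/k = F₁·τ = 270.3 × 76.26 = 20612 t.
M(t) = M_∞ + (M₀ − M_∞)·e^(−t/τ); t/τ = 92.8/76.26 = 1.217, so e^(−t/τ) = 0.2961.
M(t) = 20612 + 6978 × 0.2961 = 22679 t.

22700 t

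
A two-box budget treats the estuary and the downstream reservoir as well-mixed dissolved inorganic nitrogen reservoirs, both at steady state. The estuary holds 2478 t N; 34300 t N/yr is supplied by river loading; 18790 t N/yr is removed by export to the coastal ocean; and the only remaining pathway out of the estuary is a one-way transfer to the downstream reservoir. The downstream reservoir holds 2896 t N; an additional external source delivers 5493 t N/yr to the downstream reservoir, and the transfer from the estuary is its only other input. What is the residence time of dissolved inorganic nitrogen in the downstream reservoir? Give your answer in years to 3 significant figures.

Balance the estuary: ΣF_in = 34300 t N/yr.
Transfer to the downstream reservoir = ΣF_in − (18790) = 15510 t N/yr.
Total input to the downstream reservoir = 15510 + 5493 = 21003 t N/yr; at steady state this equals its total output.
τ = M / F = 2896 / 21003 = 0.1379 yr.

0.138 yr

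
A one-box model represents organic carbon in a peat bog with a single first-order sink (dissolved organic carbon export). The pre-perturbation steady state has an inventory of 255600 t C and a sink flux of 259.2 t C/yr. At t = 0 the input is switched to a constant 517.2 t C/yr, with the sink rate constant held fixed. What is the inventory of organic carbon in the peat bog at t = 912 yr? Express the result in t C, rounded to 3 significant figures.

409000 t C

Residence time τ = M₀/F₀ = 986.1 yr. The eventual steady state is M_∞ = M₀·(F₁/F₀) = 255600 × 517.2/259.2 = 510020 t C.
The anomaly ΔM(t) = M(t) − M_∞ decays as ΔM₀·e^(−t/τ) with ΔM₀ = 255600 − 510020 = −254400 t C.
At t = 912 yr, e^(−t/τ) = e^(−0.9248) = 0.3966, so ΔM = −100900 t C and M = 510020 − 100900 = 409120 t C.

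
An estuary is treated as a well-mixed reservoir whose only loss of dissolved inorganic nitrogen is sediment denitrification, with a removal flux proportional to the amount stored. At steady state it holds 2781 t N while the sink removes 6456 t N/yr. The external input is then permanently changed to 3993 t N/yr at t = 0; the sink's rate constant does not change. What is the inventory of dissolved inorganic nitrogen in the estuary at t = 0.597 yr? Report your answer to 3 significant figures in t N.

1990 t N

The sink rate constant is k = F₀/M₀ = 6456/2781 = 2.321 yr⁻¹.
Solving dM/dt = F₁ − kM with M(0) = M₀ gives M(t) = F₁/k + (M₀ − F₁/k)·e^(−kt).
F₁/k = 3993/2.321 = 1720.0 t N; kt = 2.321 × 0.597 = 1.386, e^(−kt) = 0.2501.
M(0.597) = 1720.0 + (2781 − 1720.0) × 0.2501 = 1720.0 + 265.3 = 1985.4 t N.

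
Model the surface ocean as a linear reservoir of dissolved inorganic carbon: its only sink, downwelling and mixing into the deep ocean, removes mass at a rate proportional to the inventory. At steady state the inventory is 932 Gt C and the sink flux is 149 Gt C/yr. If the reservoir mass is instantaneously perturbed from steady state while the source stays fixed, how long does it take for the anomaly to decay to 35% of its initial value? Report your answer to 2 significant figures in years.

For a linear reservoir the anomaly decays as exp(−t/τ) with τ = M/F = 932/149 = 6.255 yr.
exp(−t/τ) = 0.35 ⇒ t = −τ ln(0.35) = 6.255 × 1.050 = 6.567 yr.

6.6 yr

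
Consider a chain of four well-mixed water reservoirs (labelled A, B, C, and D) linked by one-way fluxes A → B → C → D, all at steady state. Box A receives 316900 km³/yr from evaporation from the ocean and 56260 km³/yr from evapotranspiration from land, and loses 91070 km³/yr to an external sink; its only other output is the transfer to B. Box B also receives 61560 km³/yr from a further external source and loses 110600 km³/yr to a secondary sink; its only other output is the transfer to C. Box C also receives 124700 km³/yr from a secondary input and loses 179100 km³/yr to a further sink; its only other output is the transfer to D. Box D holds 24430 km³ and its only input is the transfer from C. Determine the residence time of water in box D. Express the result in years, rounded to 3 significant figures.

0.137 yr

Box A: F(A→B) = (316900 + 56260) − 91070 = 282090 km³/yr.
Box B: F(B→C) = (282090 + 61560) − 110600 = 233050 km³/yr.
Box C: F(C→D) = (233050 + 124700) − 179100 = 178650 km³/yr.
Box D throughput = its input = 178650 km³/yr; τ = 24430 / 178650 = 0.1367 yr.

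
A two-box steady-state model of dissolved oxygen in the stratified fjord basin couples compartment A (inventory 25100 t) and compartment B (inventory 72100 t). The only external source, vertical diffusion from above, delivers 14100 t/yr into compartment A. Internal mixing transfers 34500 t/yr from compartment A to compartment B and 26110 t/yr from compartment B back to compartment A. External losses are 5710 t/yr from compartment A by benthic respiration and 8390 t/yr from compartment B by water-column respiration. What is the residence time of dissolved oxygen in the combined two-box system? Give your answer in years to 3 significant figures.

Treat the two boxes together as one reservoir: the mixing fluxes between them are internal recycling, so τ = ΣM / Σ(external losses).
M_total = 25100 + 72100 = 97200 t.
ΣF_external_out = 5710 + 8390 = 14100 t/yr.
τ = M_total / ΣF_ext = 97200 / 14100 = 6.894 yr.

6.89 yr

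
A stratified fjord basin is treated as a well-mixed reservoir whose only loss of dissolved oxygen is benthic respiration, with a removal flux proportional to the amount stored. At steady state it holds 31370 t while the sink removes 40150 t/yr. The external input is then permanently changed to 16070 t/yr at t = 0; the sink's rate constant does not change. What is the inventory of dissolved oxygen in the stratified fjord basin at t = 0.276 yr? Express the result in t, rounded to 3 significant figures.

25800 t

The sink rate constant is k = F₀/M₀ = 40150/31370 = 1.280 yr⁻¹.
Solving dM/dt = F₁ − kM with M(0) = M₀ gives M(t) = F₁/k + (M₀ − F₁/k)·e^(−kt).
F₁/k = 16070/1.280 = 12556 t; kt = 1.280 × 0.276 = 0.3532, e^(−kt) = 0.7024.
M(0.276) = 12556 + (31370 − 12556) × 0.7024 = 12556 + 13220 = 25771 t.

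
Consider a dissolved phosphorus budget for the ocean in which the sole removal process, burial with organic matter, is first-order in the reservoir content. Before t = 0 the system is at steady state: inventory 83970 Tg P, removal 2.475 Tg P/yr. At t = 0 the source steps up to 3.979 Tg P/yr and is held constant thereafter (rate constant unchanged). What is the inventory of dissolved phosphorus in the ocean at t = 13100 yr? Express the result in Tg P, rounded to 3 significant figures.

100000 Tg P

τ = M₀/F₀ = 83970/2.475 = 33930 yr; rate constant k = 1/τ.
New steady state M_∞ = F₁/k = F₁·τ = 3.979 × 33930 = 135000 Tg P.
M(t) = M_∞ + (M₀ − M_∞)·e^(−t/τ); t/τ = 13100/33930 = 0.3861, so e^(−t/τ) = 0.6797.
M(t) = 135000 − 51030 × 0.6797 = 100310 Tg P.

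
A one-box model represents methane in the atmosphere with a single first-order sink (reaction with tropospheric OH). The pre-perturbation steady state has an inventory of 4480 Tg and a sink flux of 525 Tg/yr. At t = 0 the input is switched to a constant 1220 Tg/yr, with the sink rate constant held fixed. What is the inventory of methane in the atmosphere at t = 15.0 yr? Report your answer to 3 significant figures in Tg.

9390 Tg

Residence time τ = M₀/F₀ = 8.533 yr. The eventual steady state is M_∞ = M₀·(F₁/F₀) = 4480 × 1220/525 = 10411 Tg.
The anomaly ΔM(t) = M(t) − M_∞ decays as ΔM₀·e^(−t/τ) with ΔM₀ = 4480 − 10411 = −5931 Tg.
At t = 15.0 yr, e^(−t/τ) = e^(−1.758) = 0.1724, so ΔM = −1023 Tg and M = 10411 − 1023 = 9388.1 Tg.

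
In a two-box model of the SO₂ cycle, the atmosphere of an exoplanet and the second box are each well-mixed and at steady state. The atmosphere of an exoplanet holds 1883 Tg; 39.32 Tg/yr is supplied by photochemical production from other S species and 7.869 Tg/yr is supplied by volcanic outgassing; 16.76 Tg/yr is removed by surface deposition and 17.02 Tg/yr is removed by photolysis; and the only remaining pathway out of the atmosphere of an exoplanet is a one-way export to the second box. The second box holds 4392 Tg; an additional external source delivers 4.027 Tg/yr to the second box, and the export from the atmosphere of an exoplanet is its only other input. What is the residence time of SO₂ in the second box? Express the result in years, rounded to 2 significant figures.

Balance the atmosphere of an exoplanet: ΣF_in = 39.32 + 7.869 = 47.189 Tg/yr.
Export to the second box = ΣF_in − (16.76 + 17.02) = 13.409 Tg/yr.
Total input to the second box = 13.409 + 4.027 = 17.436 Tg/yr; at steady state this equals its total output.
τ = M / F = 4392 / 17.436 = 251.9 yr.

250 yr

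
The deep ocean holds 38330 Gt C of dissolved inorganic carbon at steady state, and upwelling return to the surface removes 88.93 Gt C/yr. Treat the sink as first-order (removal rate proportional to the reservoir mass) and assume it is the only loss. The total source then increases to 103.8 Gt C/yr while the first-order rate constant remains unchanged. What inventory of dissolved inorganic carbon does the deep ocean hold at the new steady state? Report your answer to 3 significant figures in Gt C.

44700 Gt C

Rate constant k = F/M = 88.93 / 38330 = 0.002320 yr⁻¹.
At the new steady state, source = k·M_new ⇒ M_new = 103.8 / 0.002320 = 44740 Gt C.
(Equivalently M_new = M × F_new/F_old = 38330 × 103.8/88.93.)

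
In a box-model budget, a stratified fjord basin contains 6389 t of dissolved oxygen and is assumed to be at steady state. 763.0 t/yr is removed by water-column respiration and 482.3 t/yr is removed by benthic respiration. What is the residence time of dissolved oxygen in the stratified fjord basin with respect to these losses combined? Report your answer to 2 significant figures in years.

5.1 yr

Total removal = 763.0 + 482.3 = 1245.3 t/yr.
τ = M / ΣF_out = 6389 / 1245.3 = 5.130 yr.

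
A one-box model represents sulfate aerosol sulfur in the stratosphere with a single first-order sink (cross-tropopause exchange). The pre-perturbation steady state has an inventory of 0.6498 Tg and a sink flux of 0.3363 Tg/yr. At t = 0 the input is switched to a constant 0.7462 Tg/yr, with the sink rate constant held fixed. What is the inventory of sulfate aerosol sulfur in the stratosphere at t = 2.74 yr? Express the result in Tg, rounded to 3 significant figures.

1.25 Tg

Residence time τ = M₀/F₀ = 1.932 yr. The eventual steady state is M_∞ = M₀·(F₁/F₀) = 0.6498 × 0.7462/0.3363 = 1.4418 Tg.
The anomaly ΔM(t) = M(t) − M_∞ decays as ΔM₀·e^(−t/τ) with ΔM₀ = 0.6498 − 1.4418 = −0.7920 Tg.
At t = 2.74 yr, e^(−t/τ) = e^(−1.418) = 0.2422, so ΔM = −0.1918 Tg and M = 1.4418 − 0.1918 = 1.2500 Tg.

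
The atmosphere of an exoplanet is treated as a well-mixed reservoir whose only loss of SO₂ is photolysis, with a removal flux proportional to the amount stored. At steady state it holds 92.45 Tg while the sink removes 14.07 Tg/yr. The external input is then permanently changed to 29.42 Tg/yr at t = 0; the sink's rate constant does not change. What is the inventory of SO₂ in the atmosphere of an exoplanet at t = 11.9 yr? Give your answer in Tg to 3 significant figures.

Residence time τ = M₀/F₀ = 6.571 yr. The eventual steady state is M_∞ = M₀·(F₁/F₀) = 92.45 × 29.42/14.07 = 193.31 Tg.
The anomaly ΔM(t) = M(t) − M_∞ decays as ΔM₀·e^(−t/τ) with ΔM₀ = 92.45 − 193.31 = −100.9 Tg.
At t = 11.9 yr, e^(−t/τ) = e^(−1.811) = 0.1635, so ΔM = −16.49 Tg and M = 193.31 − 16.49 = 176.82 Tg.

177 Tg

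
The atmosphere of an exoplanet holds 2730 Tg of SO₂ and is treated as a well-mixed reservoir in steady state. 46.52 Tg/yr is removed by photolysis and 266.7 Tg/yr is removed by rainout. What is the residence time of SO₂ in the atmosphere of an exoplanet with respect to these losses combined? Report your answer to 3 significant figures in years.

8.72 yr

Total removal = 46.52 + 266.7 = 313.22 Tg/yr.
τ = M / ΣF_out = 2730 / 313.22 = 8.716 yr.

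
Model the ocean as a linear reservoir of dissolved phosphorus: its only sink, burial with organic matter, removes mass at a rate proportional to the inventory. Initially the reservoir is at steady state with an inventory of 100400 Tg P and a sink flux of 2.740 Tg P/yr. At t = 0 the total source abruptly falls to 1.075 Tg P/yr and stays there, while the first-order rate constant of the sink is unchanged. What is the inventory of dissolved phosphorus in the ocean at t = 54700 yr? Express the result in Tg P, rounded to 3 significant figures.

Residence time τ = M₀/F₀ = 36640 yr. The eventual steady state is M_∞ = M₀·(F₁/F₀) = 100400 × 1.075/2.740 = 39391 Tg P.
The anomaly ΔM(t) = M(t) − M_∞ decays as ΔM₀·e^(−t/τ) with ΔM₀ = 100400 − 39391 = 61010 Tg P.
At t = 54700 yr, e^(−t/τ) = e^(−1.493) = 0.2247, so ΔM = 13710 Tg P and M = 39391 + 13710 = 53102 Tg P.

53100 Tg P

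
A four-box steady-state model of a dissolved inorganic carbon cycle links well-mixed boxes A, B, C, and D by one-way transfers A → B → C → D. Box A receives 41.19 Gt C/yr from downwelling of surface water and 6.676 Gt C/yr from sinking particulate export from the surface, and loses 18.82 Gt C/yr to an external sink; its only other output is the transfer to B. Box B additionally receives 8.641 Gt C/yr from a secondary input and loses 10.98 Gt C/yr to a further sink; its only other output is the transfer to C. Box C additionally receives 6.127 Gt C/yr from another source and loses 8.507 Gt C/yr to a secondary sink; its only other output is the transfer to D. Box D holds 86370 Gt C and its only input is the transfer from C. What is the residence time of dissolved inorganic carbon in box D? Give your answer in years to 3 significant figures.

Box A: F(A→B) = (41.19 + 6.676) − 18.82 = 29.046 Gt C/yr.
Box B: F(B→C) = (29.046 + 8.641) − 10.98 = 26.707 Gt C/yr.
Box C: F(C→D) = (26.707 + 6.127) − 8.507 = 24.327 Gt C/yr.
Box D throughput = its input = 24.327 Gt C/yr; τ = 86370 / 24.327 = 3550 yr.

3550 yr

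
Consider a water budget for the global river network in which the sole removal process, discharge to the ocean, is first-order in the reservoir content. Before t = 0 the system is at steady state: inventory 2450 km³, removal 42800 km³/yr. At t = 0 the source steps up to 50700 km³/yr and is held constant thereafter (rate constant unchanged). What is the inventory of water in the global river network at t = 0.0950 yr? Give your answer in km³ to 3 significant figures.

2820 km³

The sink rate constant is k = F₀/M₀ = 42800/2450 = 17.47 yr⁻¹.
Solving dM/dt = F₁ − kM with M(0) = M₀ gives M(t) = F₁/k + (M₀ − F₁/k)·e^(−kt).
F₁/k = 50700/17.47 = 2902.2 km³; kt = 17.47 × 0.0950 = 1.660, e^(−kt) = 0.1902.
M(0.0950) = 2902.2 + (2450 − 2902.2) × 0.1902 = 2902.2 − 86.02 = 2816.2 km³.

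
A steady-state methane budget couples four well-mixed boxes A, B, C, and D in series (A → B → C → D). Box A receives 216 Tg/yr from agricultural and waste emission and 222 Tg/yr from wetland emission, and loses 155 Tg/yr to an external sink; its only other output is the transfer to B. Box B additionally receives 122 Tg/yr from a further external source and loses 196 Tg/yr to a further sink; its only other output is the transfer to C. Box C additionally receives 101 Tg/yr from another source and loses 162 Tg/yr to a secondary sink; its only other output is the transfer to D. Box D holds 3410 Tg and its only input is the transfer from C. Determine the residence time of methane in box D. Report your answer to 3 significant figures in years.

Box A: F(A→B) = (216 + 222) − 155 = 283.00 Tg/yr.
Box B: F(B→C) = (283.00 + 122) − 196 = 209.00 Tg/yr.
Box C: F(C→D) = (209.00 + 101) − 162 = 148.00 Tg/yr.
Box D throughput = its input = 148.00 Tg/yr; τ = 3410 / 148.00 = 23.04 yr.

23.0 yr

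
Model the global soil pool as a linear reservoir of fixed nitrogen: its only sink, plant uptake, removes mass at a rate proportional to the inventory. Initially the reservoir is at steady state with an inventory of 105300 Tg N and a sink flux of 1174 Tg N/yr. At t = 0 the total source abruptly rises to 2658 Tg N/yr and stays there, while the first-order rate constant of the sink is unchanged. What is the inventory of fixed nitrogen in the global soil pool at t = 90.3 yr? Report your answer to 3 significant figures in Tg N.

The sink rate constant is k = F₀/M₀ = 1174/105300 = 0.01115 yr⁻¹.
Solving dM/dt = F₁ − kM with M(0) = M₀ gives M(t) = F₁/k + (M₀ − F₁/k)·e^(−kt).
F₁/k = 2658/0.01115 = 238400 Tg N; kt = 0.01115 × 90.3 = 1.007, e^(−kt) = 0.3654.
M(90.3) = 238400 + (105300 − 238400) × 0.3654 = 238400 − 48640 = 189770 Tg N.

190000 Tg N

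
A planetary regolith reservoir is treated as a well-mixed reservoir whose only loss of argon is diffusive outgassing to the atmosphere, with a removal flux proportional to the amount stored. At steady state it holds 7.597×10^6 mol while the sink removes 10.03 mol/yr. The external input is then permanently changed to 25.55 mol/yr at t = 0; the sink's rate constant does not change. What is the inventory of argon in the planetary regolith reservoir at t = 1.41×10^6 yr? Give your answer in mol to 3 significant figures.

The sink rate constant is k = F₀/M₀ = 10.03/7.597×10^6 = 1.320×10^-6 yr⁻¹.
Solving dM/dt = F₁ − kM with M(0) = M₀ gives M(t) = F₁/k + (M₀ − F₁/k)·e^(−kt).
F₁/k = 25.55/1.320×10^-6 = 1.9352×10^7 mol; kt = 1.320×10^-6 × 1.41×10^6 = 1.862, e^(−kt) = 0.1554.
M(1.41×10^6) = 1.9352×10^7 + (7.597×10^6 − 1.9352×10^7) × 0.1554 = 1.9352×10^7 − 1.827×10^6 = 1.7525×10^7 mol.

1.75×10^7 mol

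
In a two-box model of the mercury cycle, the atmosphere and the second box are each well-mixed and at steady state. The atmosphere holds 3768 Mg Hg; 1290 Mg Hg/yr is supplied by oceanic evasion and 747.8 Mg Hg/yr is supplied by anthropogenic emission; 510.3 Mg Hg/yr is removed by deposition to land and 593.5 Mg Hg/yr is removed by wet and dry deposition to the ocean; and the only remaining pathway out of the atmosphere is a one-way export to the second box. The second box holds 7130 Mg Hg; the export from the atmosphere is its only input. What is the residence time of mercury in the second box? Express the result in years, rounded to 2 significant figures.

7.6 yr

Balance the atmosphere: ΣF_in = 1290 + 747.8 = 2037.8 Mg Hg/yr.
Export to the second box = ΣF_in − (510.3 + 593.5) = 934.00 Mg Hg/yr.
At steady state the output of the second box equals its input, 934.00 Mg Hg/yr.
τ = M / F = 7130 / 934.00 = 7.634 yr.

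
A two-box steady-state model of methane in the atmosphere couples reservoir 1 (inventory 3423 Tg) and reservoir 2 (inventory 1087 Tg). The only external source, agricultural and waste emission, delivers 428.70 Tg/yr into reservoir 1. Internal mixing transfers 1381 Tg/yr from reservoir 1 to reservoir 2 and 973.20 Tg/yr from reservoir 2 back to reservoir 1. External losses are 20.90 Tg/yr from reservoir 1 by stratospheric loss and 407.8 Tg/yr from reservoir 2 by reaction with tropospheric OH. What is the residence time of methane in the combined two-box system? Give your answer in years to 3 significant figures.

Treat the two boxes together as one reservoir: the mixing fluxes between them are internal recycling, so τ = ΣM / Σ(external losses).
M_total = 3423 + 1087 = 4510.0 Tg.
ΣF_external_out = 20.90 + 407.8 = 428.70 Tg/yr.
τ = M_total / ΣF_ext = 4510.0 / 428.70 = 10.52 yr.

10.5 yr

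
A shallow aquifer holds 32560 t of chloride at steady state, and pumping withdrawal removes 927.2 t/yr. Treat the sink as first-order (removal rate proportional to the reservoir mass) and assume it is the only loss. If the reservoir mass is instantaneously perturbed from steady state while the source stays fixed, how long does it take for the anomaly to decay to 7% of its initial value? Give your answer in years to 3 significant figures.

For a linear reservoir the anomaly decays as exp(−t/τ) with τ = M/F = 32560/927.2 = 35.12 yr.
exp(−t/τ) = 0.07 ⇒ t = −τ ln(0.07) = 35.12 × 2.659 = 93.38 yr.

93.4 yr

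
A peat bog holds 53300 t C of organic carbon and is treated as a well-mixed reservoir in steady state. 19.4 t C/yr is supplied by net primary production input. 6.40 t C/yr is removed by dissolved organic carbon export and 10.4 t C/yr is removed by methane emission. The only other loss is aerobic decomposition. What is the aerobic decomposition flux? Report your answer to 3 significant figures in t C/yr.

2.60 t C/yr

At steady state ΣF_in = ΣF_out.
ΣF_in = 19.400 t C/yr.
Aerobic decomposition flux = ΣF_in − (6.40 + 10.4) = 19.400 − 16.80 = 2.600 t C/yr.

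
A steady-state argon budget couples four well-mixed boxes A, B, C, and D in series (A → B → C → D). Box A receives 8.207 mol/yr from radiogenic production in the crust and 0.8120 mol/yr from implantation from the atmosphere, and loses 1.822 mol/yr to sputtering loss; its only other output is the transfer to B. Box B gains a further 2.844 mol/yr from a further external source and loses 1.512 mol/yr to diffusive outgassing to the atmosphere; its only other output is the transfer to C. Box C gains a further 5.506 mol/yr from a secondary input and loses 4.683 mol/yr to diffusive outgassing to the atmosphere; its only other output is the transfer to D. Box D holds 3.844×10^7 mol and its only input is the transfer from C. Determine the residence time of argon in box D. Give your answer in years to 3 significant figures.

Box A: F(A→B) = (8.207 + 0.8120) − 1.822 = 7.1970 mol/yr.
Box B: F(B→C) = (7.1970 + 2.844) − 1.512 = 8.5290 mol/yr.
Box C: F(C→D) = (8.5290 + 5.506) − 4.683 = 9.3520 mol/yr.
Box D throughput = its input = 9.3520 mol/yr; τ = 3.844×10^7 / 9.3520 = 4.110×10^6 yr.

4.11×10^6 yr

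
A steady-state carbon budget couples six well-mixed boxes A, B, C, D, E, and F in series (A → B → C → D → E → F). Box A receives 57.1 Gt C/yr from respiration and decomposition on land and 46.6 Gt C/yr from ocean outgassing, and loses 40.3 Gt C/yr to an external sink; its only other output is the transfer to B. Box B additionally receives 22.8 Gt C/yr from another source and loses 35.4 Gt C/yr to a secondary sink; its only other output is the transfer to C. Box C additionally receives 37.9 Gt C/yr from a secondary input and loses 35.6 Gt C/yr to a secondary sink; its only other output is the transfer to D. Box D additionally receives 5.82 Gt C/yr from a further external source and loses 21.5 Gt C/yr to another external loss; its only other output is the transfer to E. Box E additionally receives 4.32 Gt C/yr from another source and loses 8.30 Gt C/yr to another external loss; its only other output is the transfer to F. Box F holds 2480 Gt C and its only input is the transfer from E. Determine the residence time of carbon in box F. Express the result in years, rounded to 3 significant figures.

74.2 yr

Box A: F(A→B) = (57.1 + 46.6) − 40.3 = 63.400 Gt C/yr.
Box B: F(B→C) = (63.400 + 22.8) − 35.4 = 50.800 Gt C/yr.
Box C: F(C→D) = (50.800 + 37.9) − 35.6 = 53.100 Gt C/yr.
Box D: F(D→E) = (53.100 + 5.82) − 21.5 = 37.420 Gt C/yr.
Box E: F(E→F) = (37.420 + 4.32) − 8.30 = 33.440 Gt C/yr.
Box F throughput = its input = 33.440 Gt C/yr; τ = 2480 / 33.440 = 74.16 yr.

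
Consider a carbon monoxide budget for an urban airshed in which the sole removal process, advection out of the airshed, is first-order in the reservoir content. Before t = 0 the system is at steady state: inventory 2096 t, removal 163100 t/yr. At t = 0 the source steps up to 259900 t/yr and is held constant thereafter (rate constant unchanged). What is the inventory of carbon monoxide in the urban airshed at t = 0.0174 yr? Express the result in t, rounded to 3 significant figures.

τ = M₀/F₀ = 2096/163100 = 0.01285 yr; rate constant k = 1/τ.
New steady state M_∞ = F₁/k = F₁·τ = 259900 × 0.01285 = 3340.0 t.
M(t) = M_∞ + (M₀ − M_∞)·e^(−t/τ); t/τ = 0.0174/0.01285 = 1.354, so e^(−t/τ) = 0.2582.
M(t) = 3340.0 − 1244 × 0.2582 = 3018.8 t.

3020 t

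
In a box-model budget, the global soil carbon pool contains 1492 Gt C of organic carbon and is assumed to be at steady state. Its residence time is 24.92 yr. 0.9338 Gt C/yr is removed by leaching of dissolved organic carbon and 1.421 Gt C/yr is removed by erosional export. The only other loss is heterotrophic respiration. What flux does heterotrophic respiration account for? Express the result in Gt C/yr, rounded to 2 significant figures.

58 Gt C/yr

Total removal F = M/τ = 1492 / 24.92 = 59.87 Gt C/yr.
Heterotrophic respiration = F − (0.9338 + 1.421) = 59.87 − 2.355 = 57.52 Gt C/yr.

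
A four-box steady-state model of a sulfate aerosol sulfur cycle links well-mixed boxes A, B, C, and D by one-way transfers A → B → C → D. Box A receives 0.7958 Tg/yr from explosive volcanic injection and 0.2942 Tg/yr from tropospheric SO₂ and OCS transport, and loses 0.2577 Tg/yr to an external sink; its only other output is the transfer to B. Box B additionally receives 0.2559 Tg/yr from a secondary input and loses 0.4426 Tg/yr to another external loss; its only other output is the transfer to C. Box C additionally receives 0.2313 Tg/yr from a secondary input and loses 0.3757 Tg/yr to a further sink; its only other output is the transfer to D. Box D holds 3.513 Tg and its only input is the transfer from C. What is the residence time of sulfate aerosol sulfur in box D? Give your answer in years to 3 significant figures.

7.01 yr

Box A: F(A→B) = (0.7958 + 0.2942) − 0.2577 = 0.83230 Tg/yr.
Box B: F(B→C) = (0.83230 + 0.2559) − 0.4426 = 0.64560 Tg/yr.
Box C: F(C→D) = (0.64560 + 0.2313) − 0.3757 = 0.50120 Tg/yr.
Box D throughput = its input = 0.50120 Tg/yr; τ = 3.513 / 0.50120 = 7.009 yr.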